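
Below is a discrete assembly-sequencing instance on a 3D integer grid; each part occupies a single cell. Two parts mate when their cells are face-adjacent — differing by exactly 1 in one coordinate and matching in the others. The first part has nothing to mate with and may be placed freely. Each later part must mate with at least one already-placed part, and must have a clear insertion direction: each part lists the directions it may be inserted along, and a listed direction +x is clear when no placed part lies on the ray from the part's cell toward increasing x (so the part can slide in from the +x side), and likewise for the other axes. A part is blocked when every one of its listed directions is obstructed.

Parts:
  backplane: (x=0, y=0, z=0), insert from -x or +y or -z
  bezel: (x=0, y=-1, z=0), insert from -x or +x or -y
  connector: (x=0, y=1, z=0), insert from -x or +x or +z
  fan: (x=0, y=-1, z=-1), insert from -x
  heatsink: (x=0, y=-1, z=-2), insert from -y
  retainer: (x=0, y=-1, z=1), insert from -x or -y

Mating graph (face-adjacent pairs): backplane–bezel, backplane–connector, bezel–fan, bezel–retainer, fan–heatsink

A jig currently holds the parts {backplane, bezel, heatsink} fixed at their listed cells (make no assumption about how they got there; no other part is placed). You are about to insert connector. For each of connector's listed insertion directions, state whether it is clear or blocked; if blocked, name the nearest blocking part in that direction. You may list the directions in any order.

+x: clear; +z: clear; -x: clear

-x: ray from connector(0, 1, 0) has no placed part ⇒ clear
+x: ray from connector(0, 1, 0) has no placed part ⇒ clear
+z: ray from connector(0, 1, 0) has no placed part ⇒ clear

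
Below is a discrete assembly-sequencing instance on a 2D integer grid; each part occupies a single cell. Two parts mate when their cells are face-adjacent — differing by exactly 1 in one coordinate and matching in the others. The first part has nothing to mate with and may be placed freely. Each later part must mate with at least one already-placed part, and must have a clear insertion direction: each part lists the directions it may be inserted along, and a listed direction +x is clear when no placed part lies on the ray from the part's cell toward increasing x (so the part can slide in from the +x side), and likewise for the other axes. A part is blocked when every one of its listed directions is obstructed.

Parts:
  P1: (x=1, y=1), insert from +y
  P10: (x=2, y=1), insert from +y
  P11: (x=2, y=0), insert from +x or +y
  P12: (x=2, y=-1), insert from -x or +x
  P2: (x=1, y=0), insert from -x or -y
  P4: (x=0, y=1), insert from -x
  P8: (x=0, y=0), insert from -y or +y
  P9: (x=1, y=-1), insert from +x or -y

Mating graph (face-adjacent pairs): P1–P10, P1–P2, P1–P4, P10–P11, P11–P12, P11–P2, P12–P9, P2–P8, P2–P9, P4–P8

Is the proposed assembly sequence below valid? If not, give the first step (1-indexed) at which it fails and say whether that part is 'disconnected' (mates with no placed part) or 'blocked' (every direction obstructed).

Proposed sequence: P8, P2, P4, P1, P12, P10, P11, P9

1. P8@(0, 0) [-y clear] — {P8}
2. P2@(1, 0) [-y clear] — {P2, P8}
3. P4@(0, 1) [-x clear] — {P2, P4, P8}
4. P1@(1, 1) [+y clear] — {P1, P2, P4, P8}
5. P12@(2, -1) — no placed neighbour ⇒ disconnected

Invalid at step 5 (disconnected)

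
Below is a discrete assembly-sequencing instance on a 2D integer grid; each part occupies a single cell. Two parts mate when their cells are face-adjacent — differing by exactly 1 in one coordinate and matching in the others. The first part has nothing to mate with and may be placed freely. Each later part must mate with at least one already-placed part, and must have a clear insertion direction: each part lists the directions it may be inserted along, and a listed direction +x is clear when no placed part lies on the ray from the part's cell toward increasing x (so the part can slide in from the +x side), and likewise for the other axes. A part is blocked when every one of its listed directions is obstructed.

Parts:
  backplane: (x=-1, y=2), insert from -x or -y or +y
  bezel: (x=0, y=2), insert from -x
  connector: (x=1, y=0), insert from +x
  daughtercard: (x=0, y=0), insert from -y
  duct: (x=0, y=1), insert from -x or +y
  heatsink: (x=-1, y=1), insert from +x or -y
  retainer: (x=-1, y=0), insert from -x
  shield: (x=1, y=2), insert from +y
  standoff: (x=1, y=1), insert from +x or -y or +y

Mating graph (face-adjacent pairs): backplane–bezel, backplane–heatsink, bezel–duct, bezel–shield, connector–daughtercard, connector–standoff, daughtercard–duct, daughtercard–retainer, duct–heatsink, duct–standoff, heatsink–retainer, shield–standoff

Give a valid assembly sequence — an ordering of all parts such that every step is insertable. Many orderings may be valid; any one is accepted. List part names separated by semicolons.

1. heatsink@(-1, 1) [+x clear] — {heatsink}
2. retainer@(-1, 0) [-x clear] — {heatsink, retainer}
3. daughtercard@(0, 0) [-y clear] — {daughtercard, heatsink, retainer}
4. connector@(1, 0) [+x clear] — {connector, daughtercard, heatsink, retainer}
5. standoff@(1, 1) [+x clear] — {connector, daughtercard, heatsink, retainer, standoff}
6. shield@(1, 2) [+y clear] — {connector, daughtercard, heatsink, retainer, shield, standoff}
7. duct@(0, 1) [+y clear] — {connector, daughtercard, duct, heatsink, retainer, shield, standoff}
8. bezel@(0, 2) [-x clear] — {bezel, connector, daughtercard, duct, heatsink, retainer, shield, standoff}
9. backplane@(-1, 2) [-x clear] — {backplane, bezel, connector, daughtercard, duct, heatsink, retainer, shield, standoff}

heatsink; retainer; daughtercard; connector; standoff; shield; duct; bezel; backplane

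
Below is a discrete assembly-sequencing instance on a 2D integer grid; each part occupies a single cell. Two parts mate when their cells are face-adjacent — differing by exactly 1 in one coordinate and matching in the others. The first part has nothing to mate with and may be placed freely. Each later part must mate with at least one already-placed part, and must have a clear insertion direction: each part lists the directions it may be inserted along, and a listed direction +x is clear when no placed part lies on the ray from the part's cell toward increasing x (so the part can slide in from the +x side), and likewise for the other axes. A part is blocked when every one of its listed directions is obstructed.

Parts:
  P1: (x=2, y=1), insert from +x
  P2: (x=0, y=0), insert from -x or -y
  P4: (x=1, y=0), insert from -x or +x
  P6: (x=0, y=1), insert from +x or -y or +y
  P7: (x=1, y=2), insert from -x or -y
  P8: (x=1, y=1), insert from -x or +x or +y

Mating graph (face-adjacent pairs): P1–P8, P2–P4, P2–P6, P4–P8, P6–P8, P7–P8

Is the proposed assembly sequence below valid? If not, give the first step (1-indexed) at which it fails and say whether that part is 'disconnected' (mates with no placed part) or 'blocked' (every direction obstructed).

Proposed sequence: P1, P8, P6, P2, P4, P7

Valid

1. P1@(2, 1) [+x clear] — {P1}
2. P8@(1, 1) [-x clear] — {P1, P8}
3. P6@(0, 1) [-y clear] — {P1, P6, P8}
4. P2@(0, 0) [-x clear] — {P1, P2, P6, P8}
5. P4@(1, 0) [+x clear] — {P1, P2, P4, P6, P8}
6. P7@(1, 2) [-x clear] — {P1, P2, P4, P6, P7, P8}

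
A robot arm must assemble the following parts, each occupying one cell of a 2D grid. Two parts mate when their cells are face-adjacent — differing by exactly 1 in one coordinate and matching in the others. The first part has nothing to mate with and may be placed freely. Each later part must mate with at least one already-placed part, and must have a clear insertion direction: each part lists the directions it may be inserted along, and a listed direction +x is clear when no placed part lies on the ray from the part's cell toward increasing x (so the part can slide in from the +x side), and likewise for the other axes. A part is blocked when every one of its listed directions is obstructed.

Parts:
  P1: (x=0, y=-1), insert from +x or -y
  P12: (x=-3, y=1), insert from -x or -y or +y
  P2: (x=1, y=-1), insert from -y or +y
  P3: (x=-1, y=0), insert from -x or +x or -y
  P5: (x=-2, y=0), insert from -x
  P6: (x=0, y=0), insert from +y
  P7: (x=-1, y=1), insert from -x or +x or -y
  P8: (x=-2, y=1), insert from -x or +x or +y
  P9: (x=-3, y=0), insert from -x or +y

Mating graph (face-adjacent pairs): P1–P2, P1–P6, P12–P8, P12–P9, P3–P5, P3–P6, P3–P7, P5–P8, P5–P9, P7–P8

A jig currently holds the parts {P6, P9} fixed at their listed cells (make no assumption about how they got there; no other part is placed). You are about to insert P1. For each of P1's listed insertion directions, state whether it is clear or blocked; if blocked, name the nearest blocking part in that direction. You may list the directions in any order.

+x: ray from P1(0, -1) has no placed part ⇒ clear
-y: ray from P1(0, -1) has no placed part ⇒ clear

+x: clear; -y: clear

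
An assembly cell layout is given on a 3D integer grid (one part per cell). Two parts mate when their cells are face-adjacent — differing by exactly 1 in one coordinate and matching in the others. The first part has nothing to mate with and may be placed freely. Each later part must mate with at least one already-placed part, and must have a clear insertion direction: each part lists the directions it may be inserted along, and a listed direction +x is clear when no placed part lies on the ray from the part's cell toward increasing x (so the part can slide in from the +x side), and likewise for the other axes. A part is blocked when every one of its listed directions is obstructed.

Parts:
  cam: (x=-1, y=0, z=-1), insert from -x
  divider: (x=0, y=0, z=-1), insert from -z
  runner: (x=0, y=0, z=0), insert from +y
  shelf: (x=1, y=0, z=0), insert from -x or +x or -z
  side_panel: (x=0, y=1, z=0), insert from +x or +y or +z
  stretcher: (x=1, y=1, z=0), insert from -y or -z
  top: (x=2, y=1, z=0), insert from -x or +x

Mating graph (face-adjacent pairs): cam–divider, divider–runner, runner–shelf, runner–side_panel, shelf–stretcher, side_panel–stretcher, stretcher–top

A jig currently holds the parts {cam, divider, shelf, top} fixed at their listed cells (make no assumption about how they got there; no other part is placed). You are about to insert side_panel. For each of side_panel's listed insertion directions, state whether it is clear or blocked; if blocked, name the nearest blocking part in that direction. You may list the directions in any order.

+x: blocked by top; +y: clear; +z: clear

+x: nearest on ray is top@(2, 1, 0) ⇒ blocked
+y: ray from side_panel(0, 1, 0) has no placed part ⇒ clear
+z: ray from side_panel(0, 1, 0) has no placed part ⇒ clear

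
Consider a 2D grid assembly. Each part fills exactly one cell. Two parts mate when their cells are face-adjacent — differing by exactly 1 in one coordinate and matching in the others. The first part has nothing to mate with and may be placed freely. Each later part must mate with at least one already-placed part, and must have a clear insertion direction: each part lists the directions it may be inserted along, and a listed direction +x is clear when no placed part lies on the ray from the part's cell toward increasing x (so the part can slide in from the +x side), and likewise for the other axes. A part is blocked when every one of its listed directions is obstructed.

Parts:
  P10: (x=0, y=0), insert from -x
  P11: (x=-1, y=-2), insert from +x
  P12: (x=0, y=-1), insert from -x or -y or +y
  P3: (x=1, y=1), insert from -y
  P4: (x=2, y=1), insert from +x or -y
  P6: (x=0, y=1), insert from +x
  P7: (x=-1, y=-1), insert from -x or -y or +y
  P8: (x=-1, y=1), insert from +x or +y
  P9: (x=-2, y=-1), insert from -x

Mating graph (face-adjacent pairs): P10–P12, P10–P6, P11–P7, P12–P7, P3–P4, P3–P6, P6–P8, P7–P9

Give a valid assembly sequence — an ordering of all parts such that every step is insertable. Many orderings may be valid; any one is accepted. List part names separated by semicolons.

1. P8@(-1, 1) [+x clear] — {P8}
2. P6@(0, 1) [+x clear] — {P6, P8}
3. P10@(0, 0) [-x clear] — {P10, P6, P8}
4. P12@(0, -1) [-x clear] — {P10, P12, P6, P8}
5. P7@(-1, -1) [-x clear] — {P10, P12, P6, P7, P8}
6. P11@(-1, -2) [+x clear] — {P10, P11, P12, P6, P7, P8}
7. P3@(1, 1) [-y clear] — {P10, P11, P12, P3, P6, P7, P8}
8. P4@(2, 1) [+x clear] — {P10, P11, P12, P3, P4, P6, P7, P8}
9. P9@(-2, -1) [-x clear] — {P10, P11, P12, P3, P4, P6, P7, P8, P9}

P8; P6; P10; P12; P7; P11; P3; P4; P9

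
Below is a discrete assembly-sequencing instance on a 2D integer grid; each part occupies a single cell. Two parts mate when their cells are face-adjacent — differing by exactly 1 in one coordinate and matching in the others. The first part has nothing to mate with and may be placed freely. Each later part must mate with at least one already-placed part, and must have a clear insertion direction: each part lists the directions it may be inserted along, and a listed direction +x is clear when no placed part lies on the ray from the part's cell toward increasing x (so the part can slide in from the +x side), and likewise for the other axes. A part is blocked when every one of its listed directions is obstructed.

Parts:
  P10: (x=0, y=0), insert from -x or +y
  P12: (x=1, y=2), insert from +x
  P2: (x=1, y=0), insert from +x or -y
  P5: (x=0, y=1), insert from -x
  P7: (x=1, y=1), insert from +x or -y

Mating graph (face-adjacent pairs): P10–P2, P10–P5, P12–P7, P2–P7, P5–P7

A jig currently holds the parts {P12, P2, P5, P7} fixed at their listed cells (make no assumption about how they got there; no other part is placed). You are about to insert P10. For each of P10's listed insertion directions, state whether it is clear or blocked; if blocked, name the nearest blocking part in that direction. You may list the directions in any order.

+y: blocked by P5; -x: clear

-x: ray from P10(0, 0) has no placed part ⇒ clear
+y: nearest on ray is P5@(0, 1) ⇒ blocked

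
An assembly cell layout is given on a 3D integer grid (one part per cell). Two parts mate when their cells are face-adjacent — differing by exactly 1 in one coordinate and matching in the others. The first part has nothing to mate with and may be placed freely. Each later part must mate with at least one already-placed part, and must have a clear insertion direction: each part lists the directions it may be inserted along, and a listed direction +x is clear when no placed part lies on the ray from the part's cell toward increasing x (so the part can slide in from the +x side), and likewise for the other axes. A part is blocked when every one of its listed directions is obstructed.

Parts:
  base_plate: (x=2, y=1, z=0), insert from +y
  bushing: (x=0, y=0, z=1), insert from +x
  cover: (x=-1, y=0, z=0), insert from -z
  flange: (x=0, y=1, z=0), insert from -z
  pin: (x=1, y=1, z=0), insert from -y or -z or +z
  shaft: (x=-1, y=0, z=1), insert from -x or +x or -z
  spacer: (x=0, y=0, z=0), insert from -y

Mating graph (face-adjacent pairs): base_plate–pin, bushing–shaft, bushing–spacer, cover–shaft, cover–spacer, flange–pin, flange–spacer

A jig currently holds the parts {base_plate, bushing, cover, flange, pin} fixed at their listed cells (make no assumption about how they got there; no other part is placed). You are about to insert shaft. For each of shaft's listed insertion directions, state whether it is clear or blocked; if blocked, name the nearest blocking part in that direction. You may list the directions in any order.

+x: blocked by bushing; -x: clear; -z: blocked by cover

-x: ray from shaft(-1, 0, 1) has no placed part ⇒ clear
+x: nearest on ray is bushing@(0, 0, 1) ⇒ blocked
-z: nearest on ray is cover@(-1, 0, 0) ⇒ blocked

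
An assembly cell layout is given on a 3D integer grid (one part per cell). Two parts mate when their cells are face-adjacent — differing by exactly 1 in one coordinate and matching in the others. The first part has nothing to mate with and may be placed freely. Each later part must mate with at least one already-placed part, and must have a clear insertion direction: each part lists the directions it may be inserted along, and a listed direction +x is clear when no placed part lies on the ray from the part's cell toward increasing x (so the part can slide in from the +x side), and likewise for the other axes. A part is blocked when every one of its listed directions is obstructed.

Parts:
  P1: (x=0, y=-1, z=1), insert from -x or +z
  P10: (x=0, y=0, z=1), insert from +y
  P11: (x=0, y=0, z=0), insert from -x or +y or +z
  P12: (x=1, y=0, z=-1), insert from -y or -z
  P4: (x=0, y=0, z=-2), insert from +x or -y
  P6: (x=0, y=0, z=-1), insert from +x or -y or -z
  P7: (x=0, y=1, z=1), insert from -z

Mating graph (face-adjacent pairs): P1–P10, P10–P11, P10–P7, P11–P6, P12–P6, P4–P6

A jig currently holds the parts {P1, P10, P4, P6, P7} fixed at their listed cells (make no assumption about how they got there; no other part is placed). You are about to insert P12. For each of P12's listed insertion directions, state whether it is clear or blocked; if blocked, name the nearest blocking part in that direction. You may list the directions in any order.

-y: clear; -z: clear

-y: ray from P12(1, 0, -1) has no placed part ⇒ clear
-z: ray from P12(1, 0, -1) has no placed part ⇒ clear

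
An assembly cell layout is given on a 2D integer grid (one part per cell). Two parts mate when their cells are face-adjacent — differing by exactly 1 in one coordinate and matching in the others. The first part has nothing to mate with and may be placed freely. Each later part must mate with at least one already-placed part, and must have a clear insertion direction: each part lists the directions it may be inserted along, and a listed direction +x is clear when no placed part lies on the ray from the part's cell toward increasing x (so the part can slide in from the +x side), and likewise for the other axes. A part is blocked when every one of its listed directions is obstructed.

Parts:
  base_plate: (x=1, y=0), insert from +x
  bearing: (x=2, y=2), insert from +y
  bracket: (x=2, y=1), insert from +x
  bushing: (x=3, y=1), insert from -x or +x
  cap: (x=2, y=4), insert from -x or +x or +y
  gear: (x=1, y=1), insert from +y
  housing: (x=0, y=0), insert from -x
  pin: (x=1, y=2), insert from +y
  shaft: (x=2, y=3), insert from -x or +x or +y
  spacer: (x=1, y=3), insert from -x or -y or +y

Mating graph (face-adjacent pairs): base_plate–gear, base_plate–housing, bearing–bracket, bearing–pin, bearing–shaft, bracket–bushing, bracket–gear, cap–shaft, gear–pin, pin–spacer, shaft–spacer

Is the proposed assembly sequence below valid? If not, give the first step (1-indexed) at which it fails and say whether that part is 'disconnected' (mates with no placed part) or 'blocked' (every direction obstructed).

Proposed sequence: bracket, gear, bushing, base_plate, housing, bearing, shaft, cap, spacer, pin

Invalid at step 10 (blocked)

1. bracket@(2, 1) [+x clear] — {bracket}
2. gear@(1, 1) [+y clear] — {bracket, gear}
3. bushing@(3, 1) [+x clear] — {bracket, bushing, gear}
4. base_plate@(1, 0) [+x clear] — {base_plate, bracket, bushing, gear}
5. housing@(0, 0) [-x clear] — {base_plate, bracket, bushing, gear, housing}
6. bearing@(2, 2) [+y clear] — {base_plate, bearing, bracket, bushing, gear, housing}
7. shaft@(2, 3) [-x clear] — {base_plate, bearing, bracket, bushing, gear, housing, shaft}
8. cap@(2, 4) [-x clear] — {base_plate, bearing, bracket, bushing, cap, gear, housing, shaft}
9. spacer@(1, 3) [-x clear] — {base_plate, bearing, bracket, bushing, cap, gear, housing, shaft, spacer}
10. pin@(1, 2) — +y all obstructed ⇒ blocked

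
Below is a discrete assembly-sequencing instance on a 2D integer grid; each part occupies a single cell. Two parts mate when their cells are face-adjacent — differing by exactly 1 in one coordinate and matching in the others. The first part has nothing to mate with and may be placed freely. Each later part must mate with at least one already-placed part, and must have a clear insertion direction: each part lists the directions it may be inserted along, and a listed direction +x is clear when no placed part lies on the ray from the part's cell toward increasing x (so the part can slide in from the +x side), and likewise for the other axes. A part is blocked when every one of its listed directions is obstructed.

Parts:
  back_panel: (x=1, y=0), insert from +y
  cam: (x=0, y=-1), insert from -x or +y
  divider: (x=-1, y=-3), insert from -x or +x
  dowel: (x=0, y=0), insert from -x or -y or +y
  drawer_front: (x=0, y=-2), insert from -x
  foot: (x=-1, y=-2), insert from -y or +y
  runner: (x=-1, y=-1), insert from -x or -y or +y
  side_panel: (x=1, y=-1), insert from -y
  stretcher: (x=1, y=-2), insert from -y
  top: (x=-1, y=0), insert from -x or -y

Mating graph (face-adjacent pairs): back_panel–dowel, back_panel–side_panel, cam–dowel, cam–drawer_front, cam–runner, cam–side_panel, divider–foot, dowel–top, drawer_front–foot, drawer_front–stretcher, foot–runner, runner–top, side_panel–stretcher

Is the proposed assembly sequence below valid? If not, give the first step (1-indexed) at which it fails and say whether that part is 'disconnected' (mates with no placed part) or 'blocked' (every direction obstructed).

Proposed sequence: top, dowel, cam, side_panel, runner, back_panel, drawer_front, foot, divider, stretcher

1. top@(-1, 0) [-x clear] — {top}
2. dowel@(0, 0) [-y clear] — {dowel, top}
3. cam@(0, -1) [-x clear] — {cam, dowel, top}
4. side_panel@(1, -1) [-y clear] — {cam, dowel, side_panel, top}
5. runner@(-1, -1) [-x clear] — {cam, dowel, runner, side_panel, top}
6. back_panel@(1, 0) [+y clear] — {back_panel, cam, dowel, runner, side_panel, top}
7. drawer_front@(0, -2) [-x clear] — {back_panel, cam, dowel, drawer_front, runner, side_panel, top}
8. foot@(-1, -2) [-y clear] — {back_panel, cam, dowel, drawer_front, foot, runner, side_panel, top}
9. divider@(-1, -3) [-x clear] — {back_panel, cam, divider, dowel, drawer_front, foot, runner, side_panel, top}
10. stretcher@(1, -2) [-y clear] — {back_panel, cam, divider, dowel, drawer_front, foot, runner, side_panel, stretcher, top}

Valid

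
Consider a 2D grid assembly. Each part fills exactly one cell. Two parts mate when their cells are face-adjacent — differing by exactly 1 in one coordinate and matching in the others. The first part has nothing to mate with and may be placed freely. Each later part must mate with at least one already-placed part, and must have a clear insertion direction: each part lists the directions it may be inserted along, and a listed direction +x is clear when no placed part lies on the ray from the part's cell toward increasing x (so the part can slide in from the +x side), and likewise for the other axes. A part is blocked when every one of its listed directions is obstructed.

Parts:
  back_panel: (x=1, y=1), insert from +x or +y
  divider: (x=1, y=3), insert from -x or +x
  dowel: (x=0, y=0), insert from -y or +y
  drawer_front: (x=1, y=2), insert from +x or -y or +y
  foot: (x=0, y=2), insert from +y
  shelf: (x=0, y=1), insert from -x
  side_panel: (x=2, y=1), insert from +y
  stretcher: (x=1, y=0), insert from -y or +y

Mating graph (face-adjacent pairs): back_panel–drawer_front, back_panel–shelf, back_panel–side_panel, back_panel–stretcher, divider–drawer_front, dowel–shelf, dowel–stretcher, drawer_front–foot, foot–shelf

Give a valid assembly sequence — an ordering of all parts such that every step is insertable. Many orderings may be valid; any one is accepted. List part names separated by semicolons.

1. stretcher@(1, 0) [-y clear] — {stretcher}
2. dowel@(0, 0) [-y clear] — {dowel, stretcher}
3. shelf@(0, 1) [-x clear] — {dowel, shelf, stretcher}
4. foot@(0, 2) [+y clear] — {dowel, foot, shelf, stretcher}
5. drawer_front@(1, 2) [+x clear] — {dowel, drawer_front, foot, shelf, stretcher}
6. divider@(1, 3) [-x clear] — {divider, dowel, drawer_front, foot, shelf, stretcher}
7. back_panel@(1, 1) [+x clear] — {back_panel, divider, dowel, drawer_front, foot, shelf, stretcher}
8. side_panel@(2, 1) [+y clear] — {back_panel, divider, dowel, drawer_front, foot, shelf, side_panel, stretcher}

stretcher; dowel; shelf; foot; drawer_front; divider; back_panel; side_panel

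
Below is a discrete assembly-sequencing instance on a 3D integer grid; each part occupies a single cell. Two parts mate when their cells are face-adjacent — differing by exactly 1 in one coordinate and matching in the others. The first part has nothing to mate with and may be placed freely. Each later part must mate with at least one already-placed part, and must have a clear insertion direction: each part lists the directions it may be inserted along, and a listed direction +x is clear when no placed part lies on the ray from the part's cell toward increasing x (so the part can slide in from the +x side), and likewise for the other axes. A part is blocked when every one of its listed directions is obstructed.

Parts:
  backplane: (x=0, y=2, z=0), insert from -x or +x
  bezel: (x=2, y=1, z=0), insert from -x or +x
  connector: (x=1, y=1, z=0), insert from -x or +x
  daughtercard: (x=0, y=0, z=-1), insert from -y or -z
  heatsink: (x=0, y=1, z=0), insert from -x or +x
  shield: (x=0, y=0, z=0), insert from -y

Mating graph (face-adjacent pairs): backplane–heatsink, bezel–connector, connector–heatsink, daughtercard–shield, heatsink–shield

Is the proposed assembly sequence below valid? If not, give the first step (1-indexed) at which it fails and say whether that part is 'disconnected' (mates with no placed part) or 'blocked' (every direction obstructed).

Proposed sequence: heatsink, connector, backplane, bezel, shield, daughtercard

Valid

1. heatsink@(0, 1, 0) [-x clear] — {heatsink}
2. connector@(1, 1, 0) [+x clear] — {connector, heatsink}
3. backplane@(0, 2, 0) [-x clear] — {backplane, connector, heatsink}
4. bezel@(2, 1, 0) [+x clear] — {backplane, bezel, connector, heatsink}
5. shield@(0, 0, 0) [-y clear] — {backplane, bezel, connector, heatsink, shield}
6. daughtercard@(0, 0, -1) [-y clear] — {backplane, bezel, connector, daughtercard, heatsink, shield}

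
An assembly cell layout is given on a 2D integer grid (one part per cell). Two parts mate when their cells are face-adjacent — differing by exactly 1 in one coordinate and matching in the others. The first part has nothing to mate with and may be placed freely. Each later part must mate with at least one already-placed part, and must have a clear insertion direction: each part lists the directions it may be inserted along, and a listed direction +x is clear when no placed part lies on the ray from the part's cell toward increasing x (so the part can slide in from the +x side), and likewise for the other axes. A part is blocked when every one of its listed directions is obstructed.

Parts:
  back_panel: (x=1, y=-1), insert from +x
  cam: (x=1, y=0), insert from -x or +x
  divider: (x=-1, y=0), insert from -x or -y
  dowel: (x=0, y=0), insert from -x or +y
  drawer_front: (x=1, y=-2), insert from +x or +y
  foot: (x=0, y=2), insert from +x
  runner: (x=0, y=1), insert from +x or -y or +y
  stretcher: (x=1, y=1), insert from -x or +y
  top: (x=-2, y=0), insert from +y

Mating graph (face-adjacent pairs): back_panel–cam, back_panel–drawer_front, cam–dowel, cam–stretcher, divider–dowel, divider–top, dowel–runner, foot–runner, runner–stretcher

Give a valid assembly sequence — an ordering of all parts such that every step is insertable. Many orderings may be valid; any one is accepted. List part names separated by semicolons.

1. back_panel@(1, -1) [+x clear] — {back_panel}
2. drawer_front@(1, -2) [+x clear] — {back_panel, drawer_front}
3. cam@(1, 0) [-x clear] — {back_panel, cam, drawer_front}
4. dowel@(0, 0) [-x clear] — {back_panel, cam, dowel, drawer_front}
5. runner@(0, 1) [+x clear] — {back_panel, cam, dowel, drawer_front, runner}
6. foot@(0, 2) [+x clear] — {back_panel, cam, dowel, drawer_front, foot, runner}
7. stretcher@(1, 1) [+y clear] — {back_panel, cam, dowel, drawer_front, foot, runner, stretcher}
8. divider@(-1, 0) [-x clear] — {back_panel, cam, divider, dowel, drawer_front, foot, runner, stretcher}
9. top@(-2, 0) [+y clear] — {back_panel, cam, divider, dowel, drawer_front, foot, runner, stretcher, top}

back_panel; drawer_front; cam; dowel; runner; foot; stretcher; divider; top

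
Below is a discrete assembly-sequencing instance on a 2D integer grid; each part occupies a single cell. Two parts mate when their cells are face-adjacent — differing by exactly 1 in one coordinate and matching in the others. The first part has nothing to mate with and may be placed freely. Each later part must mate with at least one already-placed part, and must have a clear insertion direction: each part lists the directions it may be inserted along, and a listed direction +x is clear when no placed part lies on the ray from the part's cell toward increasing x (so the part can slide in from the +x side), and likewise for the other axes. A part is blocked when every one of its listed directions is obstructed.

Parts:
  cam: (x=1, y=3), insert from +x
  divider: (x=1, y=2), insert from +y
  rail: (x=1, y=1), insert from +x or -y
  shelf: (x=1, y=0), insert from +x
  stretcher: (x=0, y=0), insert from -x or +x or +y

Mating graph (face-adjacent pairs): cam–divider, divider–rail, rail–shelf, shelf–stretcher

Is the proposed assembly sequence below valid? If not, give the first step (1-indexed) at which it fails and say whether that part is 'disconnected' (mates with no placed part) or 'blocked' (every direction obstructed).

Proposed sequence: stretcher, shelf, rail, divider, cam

1. stretcher@(0, 0) [-x clear] — {stretcher}
2. shelf@(1, 0) [+x clear] — {shelf, stretcher}
3. rail@(1, 1) [+x clear] — {rail, shelf, stretcher}
4. divider@(1, 2) [+y clear] — {divider, rail, shelf, stretcher}
5. cam@(1, 3) [+x clear] — {cam, divider, rail, shelf, stretcher}

Valid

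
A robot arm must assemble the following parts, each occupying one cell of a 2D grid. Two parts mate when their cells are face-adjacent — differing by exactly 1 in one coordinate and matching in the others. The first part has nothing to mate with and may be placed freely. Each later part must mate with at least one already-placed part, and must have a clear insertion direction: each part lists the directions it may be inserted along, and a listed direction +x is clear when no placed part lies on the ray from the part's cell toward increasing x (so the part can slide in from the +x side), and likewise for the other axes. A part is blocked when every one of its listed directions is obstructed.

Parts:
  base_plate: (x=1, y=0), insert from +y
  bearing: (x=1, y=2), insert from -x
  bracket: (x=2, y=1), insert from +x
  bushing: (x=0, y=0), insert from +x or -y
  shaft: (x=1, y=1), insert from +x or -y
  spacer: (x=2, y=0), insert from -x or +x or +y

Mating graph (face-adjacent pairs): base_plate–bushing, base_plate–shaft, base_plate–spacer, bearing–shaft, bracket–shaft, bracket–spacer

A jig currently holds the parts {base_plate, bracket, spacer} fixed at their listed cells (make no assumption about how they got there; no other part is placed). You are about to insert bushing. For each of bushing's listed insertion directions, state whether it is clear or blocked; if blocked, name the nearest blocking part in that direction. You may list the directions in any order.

+x: blocked by base_plate; -y: clear

+x: nearest on ray is base_plate@(1, 0) ⇒ blocked
-y: ray from bushing(0, 0) has no placed part ⇒ clear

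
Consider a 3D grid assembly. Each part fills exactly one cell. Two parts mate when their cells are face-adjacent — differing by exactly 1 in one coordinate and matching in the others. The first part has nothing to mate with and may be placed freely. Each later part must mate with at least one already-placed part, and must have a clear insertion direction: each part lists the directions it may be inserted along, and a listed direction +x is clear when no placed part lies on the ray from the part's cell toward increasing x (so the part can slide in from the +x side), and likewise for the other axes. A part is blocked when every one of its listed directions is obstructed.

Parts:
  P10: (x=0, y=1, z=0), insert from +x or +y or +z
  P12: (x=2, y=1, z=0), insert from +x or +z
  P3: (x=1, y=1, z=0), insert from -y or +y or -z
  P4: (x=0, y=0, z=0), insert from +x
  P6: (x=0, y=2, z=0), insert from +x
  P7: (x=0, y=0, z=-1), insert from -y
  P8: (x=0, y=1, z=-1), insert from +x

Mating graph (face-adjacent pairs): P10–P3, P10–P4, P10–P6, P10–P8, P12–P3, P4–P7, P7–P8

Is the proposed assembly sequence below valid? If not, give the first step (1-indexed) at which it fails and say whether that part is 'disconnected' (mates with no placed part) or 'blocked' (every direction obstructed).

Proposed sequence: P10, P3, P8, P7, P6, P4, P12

Valid

1. P10@(0, 1, 0) [+x clear] — {P10}
2. P3@(1, 1, 0) [-y clear] — {P10, P3}
3. P8@(0, 1, -1) [+x clear] — {P10, P3, P8}
4. P7@(0, 0, -1) [-y clear] — {P10, P3, P7, P8}
5. P6@(0, 2, 0) [+x clear] — {P10, P3, P6, P7, P8}
6. P4@(0, 0, 0) [+x clear] — {P10, P3, P4, P6, P7, P8}
7. P12@(2, 1, 0) [+x clear] — {P10, P12, P3, P4, P6, P7, P8}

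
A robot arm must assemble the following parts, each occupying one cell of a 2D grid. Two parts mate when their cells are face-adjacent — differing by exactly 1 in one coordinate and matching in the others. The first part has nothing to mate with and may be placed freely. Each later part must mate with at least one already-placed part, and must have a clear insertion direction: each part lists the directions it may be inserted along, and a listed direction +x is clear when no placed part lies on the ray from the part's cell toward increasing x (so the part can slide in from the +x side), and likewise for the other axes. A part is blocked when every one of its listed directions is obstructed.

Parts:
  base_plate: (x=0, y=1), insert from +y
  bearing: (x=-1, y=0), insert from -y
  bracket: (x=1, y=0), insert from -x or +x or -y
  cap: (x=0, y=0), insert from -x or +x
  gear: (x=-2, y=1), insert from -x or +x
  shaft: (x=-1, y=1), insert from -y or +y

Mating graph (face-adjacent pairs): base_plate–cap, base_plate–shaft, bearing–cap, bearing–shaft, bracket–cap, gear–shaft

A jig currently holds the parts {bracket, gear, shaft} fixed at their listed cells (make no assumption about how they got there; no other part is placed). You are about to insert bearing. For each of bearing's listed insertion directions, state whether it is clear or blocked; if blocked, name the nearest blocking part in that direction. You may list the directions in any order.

-y: clear

-y: ray from bearing(-1, 0) has no placed part ⇒ clear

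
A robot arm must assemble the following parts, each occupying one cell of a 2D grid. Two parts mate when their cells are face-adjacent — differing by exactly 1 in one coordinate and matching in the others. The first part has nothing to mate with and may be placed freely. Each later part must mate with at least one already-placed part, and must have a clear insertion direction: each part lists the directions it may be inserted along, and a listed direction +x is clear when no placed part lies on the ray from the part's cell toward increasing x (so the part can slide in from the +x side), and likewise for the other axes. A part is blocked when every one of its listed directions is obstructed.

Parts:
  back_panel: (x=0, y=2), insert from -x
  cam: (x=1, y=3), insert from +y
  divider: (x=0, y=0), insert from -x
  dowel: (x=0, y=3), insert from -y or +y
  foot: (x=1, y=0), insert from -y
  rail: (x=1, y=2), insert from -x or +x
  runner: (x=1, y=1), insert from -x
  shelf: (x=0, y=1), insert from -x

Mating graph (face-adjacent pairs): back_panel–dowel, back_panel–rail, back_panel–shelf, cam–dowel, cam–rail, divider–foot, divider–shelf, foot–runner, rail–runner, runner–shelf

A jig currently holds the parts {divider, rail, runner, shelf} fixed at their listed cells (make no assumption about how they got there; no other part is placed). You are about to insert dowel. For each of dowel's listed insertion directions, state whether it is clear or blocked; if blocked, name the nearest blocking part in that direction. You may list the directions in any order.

-y: nearest on ray is shelf@(0, 1) ⇒ blocked
+y: ray from dowel(0, 3) has no placed part ⇒ clear

+y: clear; -y: blocked by shelf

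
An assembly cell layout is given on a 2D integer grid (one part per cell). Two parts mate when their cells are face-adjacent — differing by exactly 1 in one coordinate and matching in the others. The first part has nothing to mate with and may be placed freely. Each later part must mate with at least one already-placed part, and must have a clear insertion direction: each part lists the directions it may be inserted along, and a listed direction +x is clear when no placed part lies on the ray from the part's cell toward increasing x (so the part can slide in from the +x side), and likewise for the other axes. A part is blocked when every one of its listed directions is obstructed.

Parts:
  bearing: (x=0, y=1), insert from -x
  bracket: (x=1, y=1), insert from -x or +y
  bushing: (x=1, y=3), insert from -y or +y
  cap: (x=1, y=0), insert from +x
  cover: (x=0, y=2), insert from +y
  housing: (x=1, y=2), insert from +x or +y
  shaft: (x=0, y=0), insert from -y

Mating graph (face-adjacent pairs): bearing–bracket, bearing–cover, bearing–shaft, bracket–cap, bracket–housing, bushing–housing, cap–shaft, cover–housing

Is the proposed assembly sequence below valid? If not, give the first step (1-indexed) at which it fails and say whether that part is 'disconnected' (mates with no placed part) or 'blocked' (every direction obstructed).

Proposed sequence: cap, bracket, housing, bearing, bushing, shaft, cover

1. cap@(1, 0) [+x clear] — {cap}
2. bracket@(1, 1) [-x clear] — {bracket, cap}
3. housing@(1, 2) [+x clear] — {bracket, cap, housing}
4. bearing@(0, 1) [-x clear] — {bearing, bracket, cap, housing}
5. bushing@(1, 3) [+y clear] — {bearing, bracket, bushing, cap, housing}
6. shaft@(0, 0) [-y clear] — {bearing, bracket, bushing, cap, housing, shaft}
7. cover@(0, 2) [+y clear] — {bearing, bracket, bushing, cap, cover, housing, shaft}

Valid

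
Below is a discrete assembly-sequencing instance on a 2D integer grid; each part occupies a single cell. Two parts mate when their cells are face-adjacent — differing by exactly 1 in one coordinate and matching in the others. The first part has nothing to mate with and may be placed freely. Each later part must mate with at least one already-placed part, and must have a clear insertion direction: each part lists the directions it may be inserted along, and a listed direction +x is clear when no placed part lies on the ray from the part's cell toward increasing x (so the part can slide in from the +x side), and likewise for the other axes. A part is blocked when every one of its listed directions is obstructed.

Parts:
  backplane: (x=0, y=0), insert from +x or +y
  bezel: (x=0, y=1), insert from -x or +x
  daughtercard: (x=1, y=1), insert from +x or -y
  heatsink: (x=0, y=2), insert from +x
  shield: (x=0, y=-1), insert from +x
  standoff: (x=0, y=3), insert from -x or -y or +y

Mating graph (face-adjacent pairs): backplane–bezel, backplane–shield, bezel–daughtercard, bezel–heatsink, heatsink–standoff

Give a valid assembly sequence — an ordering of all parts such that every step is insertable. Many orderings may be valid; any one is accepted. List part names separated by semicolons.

1. backplane@(0, 0) [+x clear] — {backplane}
2. bezel@(0, 1) [-x clear] — {backplane, bezel}
3. daughtercard@(1, 1) [+x clear] — {backplane, bezel, daughtercard}
4. heatsink@(0, 2) [+x clear] — {backplane, bezel, daughtercard, heatsink}
5. standoff@(0, 3) [-x clear] — {backplane, bezel, daughtercard, heatsink, standoff}
6. shield@(0, -1) [+x clear] — {backplane, bezel, daughtercard, heatsink, shield, standoff}

backplane; bezel; daughtercard; heatsink; standoff; shield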